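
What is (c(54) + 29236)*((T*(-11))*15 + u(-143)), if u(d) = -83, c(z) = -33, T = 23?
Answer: -113249234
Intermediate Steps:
(c(54) + 29236)*((T*(-11))*15 + u(-143)) = (-33 + 29236)*((23*(-11))*15 - 83) = 29203*(-253*15 - 83) = 29203*(-3795 - 83) = 29203*(-3878) = -113249234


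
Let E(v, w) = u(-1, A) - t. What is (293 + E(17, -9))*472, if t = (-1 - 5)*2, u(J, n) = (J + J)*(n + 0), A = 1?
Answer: 143016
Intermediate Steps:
u(J, n) = 2*J*n (u(J, n) = (2*J)*n = 2*J*n)
t = -12 (t = -6*2 = -12)
E(v, w) = 10 (E(v, w) = 2*(-1)*1 - 1*(-12) = -2 + 12 = 10)
(293 + E(17, -9))*472 = (293 + 10)*472 = 303*472 = 143016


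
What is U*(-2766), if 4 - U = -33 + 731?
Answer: 1919604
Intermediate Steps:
U = -694 (U = 4 - (-33 + 731) = 4 - 1*698 = 4 - 698 = -694)
U*(-2766) = -694*(-2766) = 1919604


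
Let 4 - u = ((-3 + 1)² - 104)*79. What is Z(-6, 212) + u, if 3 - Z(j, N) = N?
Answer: 7695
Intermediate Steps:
Z(j, N) = 3 - N
u = 7904 (u = 4 - ((-3 + 1)² - 104)*79 = 4 - ((-2)² - 104)*79 = 4 - (4 - 104)*79 = 4 - (-100)*79 = 4 - 1*(-7900) = 4 + 7900 = 7904)
Z(-6, 212) + u = (3 - 1*212) + 7904 = (3 - 212) + 7904 = -209 + 7904 = 7695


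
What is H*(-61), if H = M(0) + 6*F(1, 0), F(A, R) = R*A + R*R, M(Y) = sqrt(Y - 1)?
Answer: -61*I ≈ -61.0*I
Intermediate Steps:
M(Y) = sqrt(-1 + Y)
F(A, R) = R**2 + A*R (F(A, R) = A*R + R**2 = R**2 + A*R)
H = I (H = sqrt(-1 + 0) + 6*(0*(1 + 0)) = sqrt(-1) + 6*(0*1) = I + 6*0 = I + 0 = I ≈ 1.0*I)
H*(-61) = I*(-61) = -61*I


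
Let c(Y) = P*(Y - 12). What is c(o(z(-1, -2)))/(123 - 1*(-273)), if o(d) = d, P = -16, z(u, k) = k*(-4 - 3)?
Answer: -8/99 ≈ -0.080808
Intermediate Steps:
z(u, k) = -7*k (z(u, k) = k*(-7) = -7*k)
c(Y) = 192 - 16*Y (c(Y) = -16*(Y - 12) = -16*(-12 + Y) = 192 - 16*Y)
c(o(z(-1, -2)))/(123 - 1*(-273)) = (192 - (-112)*(-2))/(123 - 1*(-273)) = (192 - 16*14)/(123 + 273) = (192 - 224)/396 = -32*1/396 = -8/99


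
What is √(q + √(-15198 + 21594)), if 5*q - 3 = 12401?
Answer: √(62020 + 50*√1599)/5 ≈ 50.604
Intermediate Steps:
q = 12404/5 (q = ⅗ + (⅕)*12401 = ⅗ + 12401/5 = 12404/5 ≈ 2480.8)
√(q + √(-15198 + 21594)) = √(12404/5 + √(-15198 + 21594)) = √(12404/5 + √6396) = √(12404/5 + 2*√1599)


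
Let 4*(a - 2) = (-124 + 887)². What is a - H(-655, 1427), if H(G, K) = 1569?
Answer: 575901/4 ≈ 1.4398e+5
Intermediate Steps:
a = 582177/4 (a = 2 + (-124 + 887)²/4 = 2 + (¼)*763² = 2 + (¼)*582169 = 2 + 582169/4 = 582177/4 ≈ 1.4554e+5)
a - H(-655, 1427) = 582177/4 - 1*1569 = 582177/4 - 1569 = 575901/4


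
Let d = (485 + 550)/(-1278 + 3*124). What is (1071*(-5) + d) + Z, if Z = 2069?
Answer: -992717/302 ≈ -3287.1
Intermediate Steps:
d = -345/302 (d = 1035/(-1278 + 372) = 1035/(-906) = 1035*(-1/906) = -345/302 ≈ -1.1424)
(1071*(-5) + d) + Z = (1071*(-5) - 345/302) + 2069 = (-5355 - 345/302) + 2069 = -1617555/302 + 2069 = -992717/302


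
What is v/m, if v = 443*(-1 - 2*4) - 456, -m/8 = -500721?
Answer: -1481/1335256 ≈ -0.0011092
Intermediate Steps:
m = 4005768 (m = -8*(-500721) = 4005768)
v = -4443 (v = 443*(-1 - 8) - 456 = 443*(-9) - 456 = -3987 - 456 = -4443)
v/m = -4443/4005768 = -4443*1/4005768 = -1481/1335256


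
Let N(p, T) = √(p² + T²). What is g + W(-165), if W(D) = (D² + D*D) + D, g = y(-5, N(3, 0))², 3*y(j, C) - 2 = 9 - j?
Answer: 488821/9 ≈ 54313.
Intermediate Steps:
N(p, T) = √(T² + p²)
y(j, C) = 11/3 - j/3 (y(j, C) = ⅔ + (9 - j)/3 = ⅔ + (3 - j/3) = 11/3 - j/3)
g = 256/9 (g = (11/3 - ⅓*(-5))² = (11/3 + 5/3)² = (16/3)² = 256/9 ≈ 28.444)
W(D) = D + 2*D² (W(D) = (D² + D²) + D = 2*D² + D = D + 2*D²)
g + W(-165) = 256/9 - 165*(1 + 2*(-165)) = 256/9 - 165*(1 - 330) = 256/9 - 165*(-329) = 256/9 + 54285 = 488821/9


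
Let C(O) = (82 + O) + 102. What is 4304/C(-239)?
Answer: -4304/55 ≈ -78.255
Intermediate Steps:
C(O) = 184 + O
4304/C(-239) = 4304/(184 - 239) = 4304/(-55) = 4304*(-1/55) = -4304/55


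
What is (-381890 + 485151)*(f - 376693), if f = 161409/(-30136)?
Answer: -1172237630083477/30136 ≈ -3.8898e+10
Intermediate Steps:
f = -161409/30136 (f = 161409*(-1/30136) = -161409/30136 ≈ -5.3560)
(-381890 + 485151)*(f - 376693) = (-381890 + 485151)*(-161409/30136 - 376693) = 103261*(-11352181657/30136) = -1172237630083477/30136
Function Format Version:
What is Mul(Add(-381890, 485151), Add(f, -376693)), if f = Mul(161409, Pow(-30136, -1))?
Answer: Rational(-1172237630083477, 30136) ≈ -3.8898e+10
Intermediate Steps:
f = Rational(-161409, 30136) (f = Mul(161409, Rational(-1, 30136)) = Rational(-161409, 30136) ≈ -5.3560)
Mul(Add(-381890, 485151), Add(f, -376693)) = Mul(Add(-381890, 485151), Add(Rational(-161409, 30136), -376693)) = Mul(103261, Rational(-11352181657, 30136)) = Rational(-1172237630083477, 30136)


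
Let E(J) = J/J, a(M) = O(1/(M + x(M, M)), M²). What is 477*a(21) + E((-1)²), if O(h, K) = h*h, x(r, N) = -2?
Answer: 838/361 ≈ 2.3213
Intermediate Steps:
O(h, K) = h²
a(M) = (-2 + M)⁻² (a(M) = (1/(M - 2))² = (1/(-2 + M))² = (-2 + M)⁻²)
E(J) = 1
477*a(21) + E((-1)²) = 477/(-2 + 21)² + 1 = 477/19² + 1 = 477*(1/361) + 1 = 477/361 + 1 = 838/361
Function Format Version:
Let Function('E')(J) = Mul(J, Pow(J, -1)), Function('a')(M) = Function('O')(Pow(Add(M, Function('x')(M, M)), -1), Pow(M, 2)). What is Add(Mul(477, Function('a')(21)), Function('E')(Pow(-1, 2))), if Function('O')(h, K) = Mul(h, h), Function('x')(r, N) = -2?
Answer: Rational(838, 361) ≈ 2.3213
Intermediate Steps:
Function('O')(h, K) = Pow(h, 2)
Function('a')(M) = Pow(Add(-2, M), -2) (Function('a')(M) = Pow(Pow(Add(M, -2), -1), 2) = Pow(Pow(Add(-2, M), -1), 2) = Pow(Add(-2, M), -2))
Function('E')(J) = 1
Add(Mul(477, Function('a')(21)), Function('E')(Pow(-1, 2))) = Add(Mul(477, Pow(Add(-2, 21), -2)), 1) = Add(Mul(477, Pow(19, -2)), 1) = Add(Mul(477, Rational(1, 361)), 1) = Add(Rational(477, 361), 1) = Rational(838, 361)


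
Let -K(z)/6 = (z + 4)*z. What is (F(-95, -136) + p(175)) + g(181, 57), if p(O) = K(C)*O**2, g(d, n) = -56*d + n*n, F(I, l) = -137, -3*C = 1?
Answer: 652678/3 ≈ 2.1756e+5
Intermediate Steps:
C = -1/3 (C = -1/3*1 = -1/3 ≈ -0.33333)
K(z) = -6*z*(4 + z) (K(z) = -6*(z + 4)*z = -6*(4 + z)*z = -6*z*(4 + z))
g(d, n) = n**2 - 56*d (g(d, n) = -56*d + n**2 = n**2 - 56*d)
p(O) = 22*O**2/3 (p(O) = (-6*(-1/3)*(4 - 1/3))*O**2 = (-6*(-1/3)*11/3)*O**2 = 22*O**2/3)
(F(-95, -136) + p(175)) + g(181, 57) = (-137 + (22/3)*175**2) + (57**2 - 56*181) = (-137 + (22/3)*30625) + (3249 - 10136) = (-137 + 673750/3) - 6887 = 673339/3 - 6887 = 652678/3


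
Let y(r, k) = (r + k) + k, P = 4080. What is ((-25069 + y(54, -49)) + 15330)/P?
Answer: -3261/1360 ≈ -2.3978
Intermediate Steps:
y(r, k) = r + 2*k (y(r, k) = (k + r) + k = r + 2*k)
((-25069 + y(54, -49)) + 15330)/P = ((-25069 + (54 + 2*(-49))) + 15330)/4080 = ((-25069 + (54 - 98)) + 15330)*(1/4080) = ((-25069 - 44) + 15330)*(1/4080) = (-25113 + 15330)*(1/4080) = -9783*1/4080 = -3261/1360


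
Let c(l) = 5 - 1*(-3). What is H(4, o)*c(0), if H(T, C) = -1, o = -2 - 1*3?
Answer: -8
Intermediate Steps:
o = -5 (o = -2 - 3 = -5)
c(l) = 8 (c(l) = 5 + 3 = 8)
H(4, o)*c(0) = -1*8 = -8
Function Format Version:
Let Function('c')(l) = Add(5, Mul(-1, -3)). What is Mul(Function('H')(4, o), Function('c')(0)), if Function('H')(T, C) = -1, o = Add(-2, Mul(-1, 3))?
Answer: -8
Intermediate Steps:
o = -5 (o = Add(-2, -3) = -5)
Function('c')(l) = 8 (Function('c')(l) = Add(5, 3) = 8)
Mul(Function('H')(4, o), Function('c')(0)) = Mul(-1, 8) = -8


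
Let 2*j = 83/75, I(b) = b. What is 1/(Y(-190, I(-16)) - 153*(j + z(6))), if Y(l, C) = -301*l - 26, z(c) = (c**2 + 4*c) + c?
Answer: 50/2349067 ≈ 2.1285e-5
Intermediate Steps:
j = 83/150 (j = (83/75)/2 = (83*(1/75))/2 = (1/2)*(83/75) = 83/150 ≈ 0.55333)
z(c) = c**2 + 5*c
Y(l, C) = -26 - 301*l
1/(Y(-190, I(-16)) - 153*(j + z(6))) = 1/((-26 - 301*(-190)) - 153*(83/150 + 6*(5 + 6))) = 1/((-26 + 57190) - 153*(83/150 + 6*11)) = 1/(57164 - 153*(83/150 + 66)) = 1/(57164 - 153*9983/150) = 1/(57164 - 509133/50) = 1/(2349067/50) = 50/2349067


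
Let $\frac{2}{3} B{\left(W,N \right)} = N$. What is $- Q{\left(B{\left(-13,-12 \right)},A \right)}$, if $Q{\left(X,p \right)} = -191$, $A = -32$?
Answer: $191$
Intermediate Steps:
$B{\left(W,N \right)} = \frac{3 N}{2}$
$- Q{\left(B{\left(-13,-12 \right)},A \right)} = \left(-1\right) \left(-191\right) = 191$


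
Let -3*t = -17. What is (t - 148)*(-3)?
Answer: 427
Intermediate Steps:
t = 17/3 (t = -1/3*(-17) = 17/3 ≈ 5.6667)
(t - 148)*(-3) = (17/3 - 148)*(-3) = -427/3*(-3) = 427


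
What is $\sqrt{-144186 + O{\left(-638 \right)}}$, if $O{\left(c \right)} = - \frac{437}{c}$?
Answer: $\frac{i \sqrt{58689767378}}{638} \approx 379.72 i$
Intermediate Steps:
$\sqrt{-144186 + O{\left(-638 \right)}} = \sqrt{-144186 - \frac{437}{-638}} = \sqrt{-144186 - - \frac{437}{638}} = \sqrt{-144186 + \frac{437}{638}} = \sqrt{- \frac{91990231}{638}} = \frac{i \sqrt{58689767378}}{638}$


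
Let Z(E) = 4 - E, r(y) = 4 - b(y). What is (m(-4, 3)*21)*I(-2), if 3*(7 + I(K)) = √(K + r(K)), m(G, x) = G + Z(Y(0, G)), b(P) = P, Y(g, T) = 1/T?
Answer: -133/4 ≈ -33.250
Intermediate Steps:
r(y) = 4 - y
m(G, x) = 4 + G - 1/G (m(G, x) = G + (4 - 1/G) = 4 + G - 1/G)
I(K) = -19/3 (I(K) = -7 + √(K + (4 - K))/3 = -7 + √4/3 = -7 + (⅓)*2 = -7 + ⅔ = -19/3)
(m(-4, 3)*21)*I(-2) = ((4 - 4 - 1/(-4))*21)*(-19/3) = ((4 - 4 - 1*(-¼))*21)*(-19/3) = ((4 - 4 + ¼)*21)*(-19/3) = ((¼)*21)*(-19/3) = (21/4)*(-19/3) = -133/4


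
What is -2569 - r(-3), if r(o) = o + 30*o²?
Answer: -2836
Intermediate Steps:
-2569 - r(-3) = -2569 - (-3)*(1 + 30*(-3)) = -2569 - (-3)*(1 - 90) = -2569 - (-3)*(-89) = -2569 - 1*267 = -2569 - 267 = -2836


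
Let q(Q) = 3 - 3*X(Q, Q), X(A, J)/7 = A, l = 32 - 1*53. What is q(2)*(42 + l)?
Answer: -819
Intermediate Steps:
l = -21 (l = 32 - 53 = -21)
X(A, J) = 7*A
q(Q) = 3 - 21*Q
q(2)*(42 + l) = (3 - 21*2)*(42 - 21) = (3 - 42)*21 = -39*21 = -819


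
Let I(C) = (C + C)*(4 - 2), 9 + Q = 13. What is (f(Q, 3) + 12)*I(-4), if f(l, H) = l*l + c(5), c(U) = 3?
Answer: -496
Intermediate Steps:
Q = 4 (Q = -9 + 13 = 4)
I(C) = 4*C (I(C) = (2*C)*2 = 4*C)
f(l, H) = 3 + l² (f(l, H) = l*l + 3 = l² + 3 = 3 + l²)
(f(Q, 3) + 12)*I(-4) = ((3 + 4²) + 12)*(4*(-4)) = ((3 + 16) + 12)*(-16) = (19 + 12)*(-16) = 31*(-16) = -496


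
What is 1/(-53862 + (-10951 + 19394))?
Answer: -1/45419 ≈ -2.2017e-5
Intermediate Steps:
1/(-53862 + (-10951 + 19394)) = 1/(-53862 + 8443) = 1/(-45419) = -1/45419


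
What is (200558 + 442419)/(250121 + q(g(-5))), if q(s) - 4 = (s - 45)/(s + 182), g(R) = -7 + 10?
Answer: 118950745/46273083 ≈ 2.5706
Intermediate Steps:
g(R) = 3
q(s) = 4 + (-45 + s)/(182 + s) (q(s) = 4 + (s - 45)/(s + 182) = 4 + (-45 + s)/(182 + s))
(200558 + 442419)/(250121 + q(g(-5))) = (200558 + 442419)/(250121 + (683 + 5*3)/(182 + 3)) = 642977/(250121 + (683 + 15)/185) = 642977/(250121 + (1/185)*698) = 642977/(250121 + 698/185) = 642977/(46273083/185) = 642977*(185/46273083) = 118950745/46273083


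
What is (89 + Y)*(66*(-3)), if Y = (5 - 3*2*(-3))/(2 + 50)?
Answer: -460449/26 ≈ -17710.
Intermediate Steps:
Y = 23/52 (Y = (5 - 6*(-3))/52 = (5 + 18)*(1/52) = 23*(1/52) = 23/52 ≈ 0.44231)
(89 + Y)*(66*(-3)) = (89 + 23/52)*(66*(-3)) = (4651/52)*(-198) = -460449/26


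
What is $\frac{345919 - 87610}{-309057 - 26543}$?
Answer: $- \frac{258309}{335600} \approx -0.76969$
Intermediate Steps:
$\frac{345919 - 87610}{-309057 - 26543} = \frac{345919 - 87610}{-335600} = \left(345919 + \left(-180123 + 92513\right)\right) \left(- \frac{1}{335600}\right) = \left(345919 - 87610\right) \left(- \frac{1}{335600}\right) = 258309 \left(- \frac{1}{335600}\right) = - \frac{258309}{335600}$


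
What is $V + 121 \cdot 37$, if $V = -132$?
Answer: $4345$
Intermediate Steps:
$V + 121 \cdot 37 = -132 + 121 \cdot 37 = -132 + 4477 = 4345$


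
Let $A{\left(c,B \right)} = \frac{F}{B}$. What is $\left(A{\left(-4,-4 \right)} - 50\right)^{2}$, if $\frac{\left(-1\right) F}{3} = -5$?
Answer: $\frac{46225}{16} \approx 2889.1$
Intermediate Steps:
$F = 15$ ($F = \left(-3\right) \left(-5\right) = 15$)
$A{\left(c,B \right)} = \frac{15}{B}$
$\left(A{\left(-4,-4 \right)} - 50\right)^{2} = \left(\frac{15}{-4} - 50\right)^{2} = \left(15 \left(- \frac{1}{4}\right) - 50\right)^{2} = \left(- \frac{15}{4} - 50\right)^{2} = \left(- \frac{215}{4}\right)^{2} = \frac{46225}{16}$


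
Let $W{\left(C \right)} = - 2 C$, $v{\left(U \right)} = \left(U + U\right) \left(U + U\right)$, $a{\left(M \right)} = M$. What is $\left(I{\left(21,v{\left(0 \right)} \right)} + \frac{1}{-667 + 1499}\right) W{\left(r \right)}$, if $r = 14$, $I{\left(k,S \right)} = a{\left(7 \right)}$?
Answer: $- \frac{40775}{208} \approx -196.03$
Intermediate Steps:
$v{\left(U \right)} = 4 U^{2}$ ($v{\left(U \right)} = 2 U 2 U = 4 U^{2}$)
$I{\left(k,S \right)} = 7$
$\left(I{\left(21,v{\left(0 \right)} \right)} + \frac{1}{-667 + 1499}\right) W{\left(r \right)} = \left(7 + \frac{1}{-667 + 1499}\right) \left(\left(-2\right) 14\right) = \left(7 + \frac{1}{832}\right) \left(-28\right) = \frac{5825}{832} \left(-28\right) = - \frac{40775}{208}$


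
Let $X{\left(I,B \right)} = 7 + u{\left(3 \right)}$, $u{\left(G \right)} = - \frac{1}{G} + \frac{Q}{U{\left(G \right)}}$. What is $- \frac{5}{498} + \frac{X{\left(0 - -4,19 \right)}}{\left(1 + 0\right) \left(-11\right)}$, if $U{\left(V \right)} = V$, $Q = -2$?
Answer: $- \frac{3043}{5478} \approx -0.55549$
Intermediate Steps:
$u{\left(G \right)} = - \frac{3}{G}$ ($u{\left(G \right)} = - \frac{1}{G} - \frac{2}{G} = - \frac{3}{G}$)
$X{\left(I,B \right)} = 6$ ($X{\left(I,B \right)} = 7 - \frac{3}{3} = 7 - 1 = 6$)
$- \frac{5}{498} + \frac{X{\left(0 - -4,19 \right)}}{\left(1 + 0\right) \left(-11\right)} = - \frac{5}{498} + \frac{6}{\left(1 + 0\right) \left(-11\right)} = \left(-5\right) \frac{1}{498} + \frac{6}{1 \left(-11\right)} = - \frac{5}{498} + \frac{6}{-11} = - \frac{5}{498} + 6 \left(- \frac{1}{11}\right) = - \frac{5}{498} - \frac{6}{11} = - \frac{3043}{5478}$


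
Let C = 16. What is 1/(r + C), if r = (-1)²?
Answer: 1/17 ≈ 0.058824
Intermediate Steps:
r = 1
1/(r + C) = 1/(1 + 16) = 1/17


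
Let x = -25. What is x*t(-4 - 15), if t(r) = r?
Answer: 475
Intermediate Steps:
x*t(-4 - 15) = -25*(-4 - 15) = -25*(-19) = 475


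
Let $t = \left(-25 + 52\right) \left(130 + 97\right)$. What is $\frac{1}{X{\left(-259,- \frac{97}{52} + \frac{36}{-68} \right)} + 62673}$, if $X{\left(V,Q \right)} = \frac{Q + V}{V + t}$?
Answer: $\frac{5189080}{325214979767} \approx 1.5956 \cdot 10^{-5}$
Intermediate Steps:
$t = 6129$ ($t = 27 \cdot 227 = 6129$)
$X{\left(V,Q \right)} = \frac{Q + V}{6129 + V}$ ($X{\left(V,Q \right)} = \frac{Q + V}{V + 6129} = \frac{Q + V}{6129 + V}$)
$\frac{1}{X{\left(-259,- \frac{97}{52} + \frac{36}{-68} \right)} + 62673} = \frac{1}{\frac{\left(- \frac{97}{52} + \frac{36}{-68}\right) - 259}{6129 - 259} + 62673} = \frac{1}{\frac{\left(\left(-97\right) \frac{1}{52} + 36 \left(- \frac{1}{68}\right)\right) - 259}{5870} + 62673} = \frac{1}{\frac{\left(- \frac{97}{52} - \frac{9}{17}\right) - 259}{5870} + 62673} = \frac{1}{\frac{- \frac{2117}{884} - 259}{5870} + 62673} = \frac{1}{\frac{1}{5870} \left(- \frac{231073}{884}\right) + 62673} = \frac{1}{- \frac{231073}{5189080} + 62673} = \frac{1}{\frac{325214979767}{5189080}} = \frac{5189080}{325214979767}$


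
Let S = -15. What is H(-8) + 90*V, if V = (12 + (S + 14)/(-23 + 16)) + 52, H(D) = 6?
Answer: 40452/7 ≈ 5778.9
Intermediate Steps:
V = 449/7 (V = (12 + (-15 + 14)/(-23 + 16)) + 52 = (12 - 1/(-7)) + 52 = (12 - 1*(-1/7)) + 52 = (12 + 1/7) + 52 = 85/7 + 52 = 449/7 ≈ 64.143)
H(-8) + 90*V = 6 + 90*(449/7) = 6 + 40410/7 = 40452/7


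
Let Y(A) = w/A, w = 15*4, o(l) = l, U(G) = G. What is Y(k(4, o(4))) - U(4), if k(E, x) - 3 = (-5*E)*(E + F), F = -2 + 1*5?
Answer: -608/137 ≈ -4.4380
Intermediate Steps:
F = 3 (F = -2 + 5 = 3)
w = 60
k(E, x) = 3 - 5*E*(3 + E) (k(E, x) = 3 + (-5*E)*(E + 3) = 3 + (-5*E)*(3 + E) = 3 - 5*E*(3 + E))
Y(A) = 60/A
Y(k(4, o(4))) - U(4) = 60/(3 - 15*4 - 5*4**2) - 1*4 = 60/(3 - 60 - 5*16) - 4 = 60/(3 - 60 - 80) - 4 = 60/(-137) - 4 = 60*(-1/137) - 4 = -60/137 - 4 = -608/137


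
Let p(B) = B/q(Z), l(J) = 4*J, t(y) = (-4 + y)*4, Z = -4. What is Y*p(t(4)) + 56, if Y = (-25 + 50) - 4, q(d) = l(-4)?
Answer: 56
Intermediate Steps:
t(y) = -16 + 4*y
q(d) = -16 (q(d) = 4*(-4) = -16)
Y = 21 (Y = 25 - 4 = 21)
p(B) = -B/16 (p(B) = B/(-16) = B*(-1/16) = -B/16)
Y*p(t(4)) + 56 = 21*(-(-16 + 4*4)/16) + 56 = 21*(-(-16 + 16)/16) + 56 = 21*(-1/16*0) + 56 = 21*0 + 56 = 0 + 56 = 56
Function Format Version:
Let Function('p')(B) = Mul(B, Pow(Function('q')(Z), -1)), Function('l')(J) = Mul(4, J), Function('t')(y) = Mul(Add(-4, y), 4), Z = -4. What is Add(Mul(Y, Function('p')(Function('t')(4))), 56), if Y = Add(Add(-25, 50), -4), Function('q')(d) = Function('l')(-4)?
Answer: 56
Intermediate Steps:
Function('t')(y) = Add(-16, Mul(4, y))
Function('q')(d) = -16 (Function('q')(d) = Mul(4, -4) = -16)
Y = 21 (Y = Add(25, -4) = 21)
Function('p')(B) = Mul(Rational(-1, 16), B) (Function('p')(B) = Mul(B, Pow(-16, -1)) = Mul(B, Rational(-1, 16)) = Mul(Rational(-1, 16), B))
Add(Mul(Y, Function('p')(Function('t')(4))), 56) = Add(Mul(21, Mul(Rational(-1, 16), Add(-16, Mul(4, 4)))), 56) = Add(Mul(21, Mul(Rational(-1, 16), Add(-16, 16))), 56) = Add(Mul(21, Mul(Rational(-1, 16), 0)), 56) = Add(Mul(21, 0), 56) = Add(0, 56) = 56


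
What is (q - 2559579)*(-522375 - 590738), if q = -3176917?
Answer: 6385368272048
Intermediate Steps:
(q - 2559579)*(-522375 - 590738) = (-3176917 - 2559579)*(-522375 - 590738) = -5736496*(-1113113) = 6385368272048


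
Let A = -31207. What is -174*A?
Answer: 5430018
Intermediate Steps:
-174*A = -174*(-31207) = 5430018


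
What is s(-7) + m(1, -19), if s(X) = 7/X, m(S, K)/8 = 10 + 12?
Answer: 175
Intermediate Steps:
m(S, K) = 176 (m(S, K) = 8*(10 + 12) = 8*22 = 176)
s(-7) + m(1, -19) = 7/(-7) + 176 = 7*(-⅐) + 176 = -1 + 176 = 175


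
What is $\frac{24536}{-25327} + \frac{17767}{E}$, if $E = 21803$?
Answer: $- \frac{84973599}{552204581} \approx -0.15388$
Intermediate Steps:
$\frac{24536}{-25327} + \frac{17767}{E} = \frac{24536}{-25327} + \frac{17767}{21803} = 24536 \left(- \frac{1}{25327}\right) + 17767 \cdot \frac{1}{21803} = - \frac{24536}{25327} + \frac{17767}{21803} = - \frac{84973599}{552204581}$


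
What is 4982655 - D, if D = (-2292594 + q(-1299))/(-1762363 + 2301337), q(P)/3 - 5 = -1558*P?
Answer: 99463619149/19962 ≈ 4.9826e+6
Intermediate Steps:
q(P) = 15 - 4674*P (q(P) = 15 + 3*(-1558*P) = 15 - 4674*P)
D = 139961/19962 (D = (-2292594 + (15 - 4674*(-1299)))/(-1762363 + 2301337) = (-2292594 + (15 + 6071526))/538974 = (-2292594 + 6071541)*(1/538974) = 3778947*(1/538974) = 139961/19962 ≈ 7.0114)
4982655 - D = 4982655 - 1*139961/19962 = 4982655 - 139961/19962 = 99463619149/19962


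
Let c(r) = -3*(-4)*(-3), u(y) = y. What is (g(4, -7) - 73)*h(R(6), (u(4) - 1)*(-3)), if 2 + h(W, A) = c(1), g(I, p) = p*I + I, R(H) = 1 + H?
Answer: 3686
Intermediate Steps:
g(I, p) = I + I*p (g(I, p) = I*p + I = I + I*p)
c(r) = -36 (c(r) = 12*(-3) = -36)
h(W, A) = -38 (h(W, A) = -2 - 36 = -38)
(g(4, -7) - 73)*h(R(6), (u(4) - 1)*(-3)) = (4*(1 - 7) - 73)*(-38) = (4*(-6) - 73)*(-38) = (-24 - 73)*(-38) = -97*(-38) = 3686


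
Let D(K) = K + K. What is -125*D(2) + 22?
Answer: -478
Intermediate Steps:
D(K) = 2*K
-125*D(2) + 22 = -250*2 + 22 = -125*4 + 22 = -500 + 22 = -478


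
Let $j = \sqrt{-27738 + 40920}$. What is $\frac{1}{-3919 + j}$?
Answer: $- \frac{3919}{15345379} - \frac{13 \sqrt{78}}{15345379} \approx -0.00026287$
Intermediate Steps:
$j = 13 \sqrt{78}$ ($j = \sqrt{13182} = 13 \sqrt{78} \approx 114.81$)
$\frac{1}{-3919 + j} = \frac{1}{-3919 + 13 \sqrt{78}}$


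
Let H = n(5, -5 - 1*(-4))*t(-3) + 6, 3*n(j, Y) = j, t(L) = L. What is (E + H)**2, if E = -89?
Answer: 7744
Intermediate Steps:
n(j, Y) = j/3
H = 1 (H = ((1/3)*5)*(-3) + 6 = (5/3)*(-3) + 6 = -5 + 6 = 1)
(E + H)**2 = (-89 + 1)**2 = (-88)**2 = 7744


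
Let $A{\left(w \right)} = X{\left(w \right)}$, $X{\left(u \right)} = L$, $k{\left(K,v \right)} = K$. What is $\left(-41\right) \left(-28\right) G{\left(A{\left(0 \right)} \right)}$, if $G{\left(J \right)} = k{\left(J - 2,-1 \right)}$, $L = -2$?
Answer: $-4592$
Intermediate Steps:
$X{\left(u \right)} = -2$
$A{\left(w \right)} = -2$
$G{\left(J \right)} = -2 + J$ ($G{\left(J \right)} = J - 2 = -2 + J$)
$\left(-41\right) \left(-28\right) G{\left(A{\left(0 \right)} \right)} = \left(-41\right) \left(-28\right) \left(-2 - 2\right) = 1148 \left(-4\right) = -4592$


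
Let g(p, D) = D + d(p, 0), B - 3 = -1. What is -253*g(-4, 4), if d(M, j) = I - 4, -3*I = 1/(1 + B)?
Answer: 253/9 ≈ 28.111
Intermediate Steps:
B = 2 (B = 3 - 1 = 2)
I = -1/9 (I = -1/(3*(1 + 2)) = -1/3/3 = -1/3*1/3 = -1/9 ≈ -0.11111)
d(M, j) = -37/9 (d(M, j) = -1/9 - 4 = -37/9)
g(p, D) = -37/9 + D (g(p, D) = D - 37/9 = -37/9 + D)
-253*g(-4, 4) = -253*(-37/9 + 4) = -253*(-1/9) = 253/9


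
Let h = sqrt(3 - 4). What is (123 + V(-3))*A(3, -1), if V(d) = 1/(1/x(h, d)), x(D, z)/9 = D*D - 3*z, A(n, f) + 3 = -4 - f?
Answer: -1170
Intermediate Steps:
A(n, f) = -7 - f (A(n, f) = -3 + (-4 - f) = -7 - f)
h = I (h = sqrt(-1) = I ≈ 1.0*I)
x(D, z) = -27*z + 9*D**2 (x(D, z) = 9*(D*D - 3*z) = 9*(D**2 - 3*z) = -27*z + 9*D**2)
V(d) = -9 - 27*d (V(d) = 1/(1/(-27*d + 9*I**2)) = 1/(1/(-27*d + 9*(-1))) = 1/(1/(-27*d - 9)) = 1/(1/(-9 - 27*d)) = -9 - 27*d)
(123 + V(-3))*A(3, -1) = (123 + (-9 - 27*(-3)))*(-7 - 1*(-1)) = (123 + (-9 + 81))*(-7 + 1) = (123 + 72)*(-6) = 195*(-6) = -1170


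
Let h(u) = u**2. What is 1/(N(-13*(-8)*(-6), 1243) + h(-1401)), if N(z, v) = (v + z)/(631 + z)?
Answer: 7/13740226 ≈ 5.0945e-7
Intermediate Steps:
N(z, v) = (v + z)/(631 + z)
1/(N(-13*(-8)*(-6), 1243) + h(-1401)) = 1/((1243 - 13*(-8)*(-6))/(631 - 13*(-8)*(-6)) + (-1401)**2) = 1/((1243 + 104*(-6))/(631 + 104*(-6)) + 1962801) = 1/((1243 - 624)/(631 - 624) + 1962801) = 1/(619/7 + 1962801) = 1/(13740226/7) = 7/13740226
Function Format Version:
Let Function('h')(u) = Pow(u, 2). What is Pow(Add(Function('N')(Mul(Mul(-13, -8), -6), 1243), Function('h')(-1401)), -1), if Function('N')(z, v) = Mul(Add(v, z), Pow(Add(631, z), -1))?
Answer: Rational(7, 13740226) ≈ 5.0945e-7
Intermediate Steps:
Function('N')(z, v) = Mul(Pow(Add(631, z), -1), Add(v, z))
Pow(Add(Function('N')(Mul(Mul(-13, -8), -6), 1243), Function('h')(-1401)), -1) = Pow(Add(Mul(Pow(Add(631, Mul(Mul(-13, -8), -6)), -1), Add(1243, Mul(Mul(-13, -8), -6))), Pow(-1401, 2)), -1) = Pow(Add(Mul(Pow(Add(631, Mul(104, -6)), -1), Add(1243, Mul(104, -6))), 1962801), -1) = Pow(Add(Mul(Pow(Add(631, -624), -1), Add(1243, -624)), 1962801), -1) = Pow(Add(Mul(Pow(7, -1), 619), 1962801), -1) = Pow(Add(Mul(Rational(1, 7), 619), 1962801), -1) = Pow(Add(Rational(619, 7), 1962801), -1) = Pow(Rational(13740226, 7), -1) = Rational(7, 13740226)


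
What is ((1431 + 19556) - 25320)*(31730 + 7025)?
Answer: -167925415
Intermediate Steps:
((1431 + 19556) - 25320)*(31730 + 7025) = (20987 - 25320)*38755 = -4333*38755 = -167925415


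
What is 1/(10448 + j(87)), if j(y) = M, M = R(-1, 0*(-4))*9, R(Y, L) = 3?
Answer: 1/10475 ≈ 9.5465e-5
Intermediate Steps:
M = 27 (M = 3*9 = 27)
j(y) = 27
1/(10448 + j(87)) = 1/(10448 + 27) = 1/10475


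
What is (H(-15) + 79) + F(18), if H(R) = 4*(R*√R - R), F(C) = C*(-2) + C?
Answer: 121 - 60*I*√15 ≈ 121.0 - 232.38*I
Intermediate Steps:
F(C) = -C (F(C) = -2*C + C = -C)
H(R) = -4*R + 4*R^(3/2) (H(R) = 4*(R^(3/2) - R) = -4*R + 4*R^(3/2))
(H(-15) + 79) + F(18) = ((-4*(-15) + 4*(-15)^(3/2)) + 79) - 1*18 = ((60 + 4*(-15*I*√15)) + 79) - 18 = ((60 - 60*I*√15) + 79) - 18 = (139 - 60*I*√15) - 18 = 121 - 60*I*√15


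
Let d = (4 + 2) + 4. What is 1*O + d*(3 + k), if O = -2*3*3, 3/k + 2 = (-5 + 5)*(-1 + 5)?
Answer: -3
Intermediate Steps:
k = -3/2 (k = 3/(-2 + (-5 + 5)*(-1 + 5)) = 3/(-2 + 0*4) = 3/(-2 + 0) = 3/(-2) = 3*(-½) = -3/2 ≈ -1.5000)
O = -18 (O = -6*3 = -18)
d = 10 (d = 6 + 4 = 10)
1*O + d*(3 + k) = 1*(-18) + 10*(3 - 3/2) = -18 + 10*(3/2) = -18 + 15 = -3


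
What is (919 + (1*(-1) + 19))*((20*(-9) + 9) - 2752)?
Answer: -2738851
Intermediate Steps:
(919 + (1*(-1) + 19))*((20*(-9) + 9) - 2752) = (919 + (-1 + 19))*((-180 + 9) - 2752) = (919 + 18)*(-171 - 2752) = 937*(-2923) = -2738851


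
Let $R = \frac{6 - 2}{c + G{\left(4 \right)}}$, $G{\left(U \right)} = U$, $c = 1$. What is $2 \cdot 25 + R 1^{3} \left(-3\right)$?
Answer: $\frac{238}{5} \approx 47.6$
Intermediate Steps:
$R = \frac{4}{5}$ ($R = \frac{6 - 2}{1 + 4} = \frac{4}{5} \approx 0.8$)
$2 \cdot 25 + R 1^{3} \left(-3\right) = 2 \cdot 25 + \frac{4 \cdot 1^{3}}{5} \left(-3\right) = 50 + \frac{4}{5} \cdot 1 \left(-3\right) = 50 + \frac{4}{5} \left(-3\right) = 50 - \frac{12}{5} = \frac{238}{5}$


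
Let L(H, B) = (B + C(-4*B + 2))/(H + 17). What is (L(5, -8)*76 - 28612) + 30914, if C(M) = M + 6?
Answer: 26538/11 ≈ 2412.5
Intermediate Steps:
C(M) = 6 + M
L(H, B) = (8 - 3*B)/(17 + H) (L(H, B) = (B + (6 + (-4*B + 2)))/(H + 17) = (B + (6 + (2 - 4*B)))/(17 + H) = (B + (8 - 4*B))/(17 + H) = (8 - 3*B)/(17 + H))
(L(5, -8)*76 - 28612) + 30914 = (((8 - 3*(-8))/(17 + 5))*76 - 28612) + 30914 = (((8 + 24)/22)*76 - 28612) + 30914 = (((1/22)*32)*76 - 28612) + 30914 = ((16/11)*76 - 28612) + 30914 = (1216/11 - 28612) + 30914 = -313516/11 + 30914 = 26538/11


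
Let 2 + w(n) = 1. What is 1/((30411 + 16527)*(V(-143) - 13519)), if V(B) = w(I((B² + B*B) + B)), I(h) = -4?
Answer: -1/634601760 ≈ -1.5758e-9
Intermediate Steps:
w(n) = -1 (w(n) = -2 + 1 = -1)
V(B) = -1
1/((30411 + 16527)*(V(-143) - 13519)) = 1/((30411 + 16527)*(-1 - 13519)) = 1/(46938*(-13520)) = 1/(-634601760) = -1/634601760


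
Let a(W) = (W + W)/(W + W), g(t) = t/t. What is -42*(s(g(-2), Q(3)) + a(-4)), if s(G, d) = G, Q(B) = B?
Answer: -84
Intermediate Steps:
g(t) = 1
a(W) = 1 (a(W) = (2*W)/((2*W)) = (2*W)*(1/(2*W)) = 1)
-42*(s(g(-2), Q(3)) + a(-4)) = -42*(1 + 1) = -42*2 = -84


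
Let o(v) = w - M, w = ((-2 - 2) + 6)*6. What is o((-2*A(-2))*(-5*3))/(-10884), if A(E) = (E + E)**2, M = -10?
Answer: -11/5442 ≈ -0.0020213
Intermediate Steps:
A(E) = 4*E**2 (A(E) = (2*E)**2 = 4*E**2)
w = 12 (w = (-4 + 6)*6 = 2*6 = 12)
o(v) = 22 (o(v) = 12 - 1*(-10) = 12 + 10 = 22)
o((-2*A(-2))*(-5*3))/(-10884) = 22/(-10884) = 22*(-1/10884) = -11/5442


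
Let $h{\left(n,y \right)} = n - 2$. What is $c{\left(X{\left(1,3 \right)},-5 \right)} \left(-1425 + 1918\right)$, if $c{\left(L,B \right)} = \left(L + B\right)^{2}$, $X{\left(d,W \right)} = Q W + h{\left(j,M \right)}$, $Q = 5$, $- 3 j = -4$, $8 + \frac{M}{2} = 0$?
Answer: $\frac{386512}{9} \approx 42946.0$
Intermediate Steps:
$M = -16$ ($M = -16 + 2 \cdot 0 = -16 + 0 = -16$)
$j = \frac{4}{3}$ ($j = \left(- \frac{1}{3}\right) \left(-4\right) = \frac{4}{3} \approx 1.3333$)
$h{\left(n,y \right)} = -2 + n$
$X{\left(d,W \right)} = - \frac{2}{3} + 5 W$ ($X{\left(d,W \right)} = 5 W + \left(-2 + \frac{4}{3}\right) = 5 W - \frac{2}{3} = - \frac{2}{3} + 5 W$)
$c{\left(L,B \right)} = \left(B + L\right)^{2}$
$c{\left(X{\left(1,3 \right)},-5 \right)} \left(-1425 + 1918\right) = \left(-5 + \left(- \frac{2}{3} + 5 \cdot 3\right)\right)^{2} \left(-1425 + 1918\right) = \left(-5 + \left(- \frac{2}{3} + 15\right)\right)^{2} \cdot 493 = \left(-5 + \frac{43}{3}\right)^{2} \cdot 493 = \left(\frac{28}{3}\right)^{2} \cdot 493 = \frac{784}{9} \cdot 493 = \frac{386512}{9}$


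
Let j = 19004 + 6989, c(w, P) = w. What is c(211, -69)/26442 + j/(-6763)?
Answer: -685879913/178827246 ≈ -3.8354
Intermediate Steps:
j = 25993
c(211, -69)/26442 + j/(-6763) = 211/26442 + 25993/(-6763) = 211*(1/26442) + 25993*(-1/6763) = 211/26442 - 25993/6763 = -685879913/178827246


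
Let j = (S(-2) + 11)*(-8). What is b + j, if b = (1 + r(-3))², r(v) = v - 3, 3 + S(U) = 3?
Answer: -63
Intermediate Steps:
S(U) = 0 (S(U) = -3 + 3 = 0)
r(v) = -3 + v
b = 25 (b = (1 + (-3 - 3))² = (1 - 6)² = (-5)² = 25)
j = -88 (j = (0 + 11)*(-8) = 11*(-8) = -88)
b + j = 25 - 88 = -63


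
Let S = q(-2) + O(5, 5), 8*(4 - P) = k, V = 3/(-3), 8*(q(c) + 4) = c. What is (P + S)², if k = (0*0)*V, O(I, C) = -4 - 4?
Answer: 1089/16 ≈ 68.063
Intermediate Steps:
q(c) = -4 + c/8
O(I, C) = -8
V = -1 (V = 3*(-⅓) = -1)
k = 0 (k = (0*0)*(-1) = 0*(-1) = 0)
P = 4 (P = 4 - ⅛*0 = 4 + 0 = 4)
S = -49/4 (S = (-4 + (⅛)*(-2)) - 8 = (-4 - ¼) - 8 = -17/4 - 8 = -49/4 ≈ -12.250)
(P + S)² = (4 - 49/4)² = (-33/4)² = 1089/16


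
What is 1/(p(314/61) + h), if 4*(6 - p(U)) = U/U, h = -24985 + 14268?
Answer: -4/42845 ≈ -9.3360e-5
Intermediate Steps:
h = -10717
p(U) = 23/4 (p(U) = 6 - U/(4*U) = 6 - 1/4*1 = 6 - 1/4 = 23/4)
1/(p(314/61) + h) = 1/(23/4 - 10717) = 1/(-42845/4) = -4/42845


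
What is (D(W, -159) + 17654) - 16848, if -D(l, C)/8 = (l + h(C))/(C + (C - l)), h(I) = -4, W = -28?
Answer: 116742/145 ≈ 805.12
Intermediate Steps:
D(l, C) = -8*(-4 + l)/(-l + 2*C) (D(l, C) = -8*(l - 4)/(C + (C - l)) = -8*(-4 + l)/(-l + 2*C))
(D(W, -159) + 17654) - 16848 = (8*(4 - 1*(-28))/(-1*(-28) + 2*(-159)) + 17654) - 16848 = (8*(4 + 28)/(28 - 318) + 17654) - 16848 = (8*32/(-290) + 17654) - 16848 = (8*(-1/290)*32 + 17654) - 16848 = (-128/145 + 17654) - 16848 = 2559702/145 - 16848 = 116742/145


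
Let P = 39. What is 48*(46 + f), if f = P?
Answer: 4080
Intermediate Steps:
f = 39
48*(46 + f) = 48*(46 + 39) = 48*85 = 4080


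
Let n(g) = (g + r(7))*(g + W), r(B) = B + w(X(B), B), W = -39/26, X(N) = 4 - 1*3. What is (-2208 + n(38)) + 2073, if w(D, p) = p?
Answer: 1763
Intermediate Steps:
X(N) = 1 (X(N) = 4 - 3 = 1)
W = -3/2 (W = -39*1/26 = -3/2 ≈ -1.5000)
r(B) = 2*B (r(B) = B + B = 2*B)
n(g) = (14 + g)*(-3/2 + g) (n(g) = (g + 2*7)*(g - 3/2) = (g + 14)*(-3/2 + g) = (14 + g)*(-3/2 + g))
(-2208 + n(38)) + 2073 = (-2208 + (-21 + 38**2 + (25/2)*38)) + 2073 = (-2208 + (-21 + 1444 + 475)) + 2073 = (-2208 + 1898) + 2073 = -310 + 2073 = 1763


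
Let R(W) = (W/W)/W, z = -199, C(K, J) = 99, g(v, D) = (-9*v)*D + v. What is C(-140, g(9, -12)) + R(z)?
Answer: 19700/199 ≈ 98.995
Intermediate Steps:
g(v, D) = v - 9*D*v (g(v, D) = -9*D*v + v = v - 9*D*v)
R(W) = 1/W
C(-140, g(9, -12)) + R(z) = 99 + 1/(-199) = 99 - 1/199 = 19700/199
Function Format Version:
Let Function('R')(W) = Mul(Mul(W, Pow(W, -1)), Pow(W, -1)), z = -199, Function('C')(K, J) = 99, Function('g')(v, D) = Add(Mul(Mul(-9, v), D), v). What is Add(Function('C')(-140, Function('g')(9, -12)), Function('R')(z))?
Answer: Rational(19700, 199) ≈ 98.995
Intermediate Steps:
Function('g')(v, D) = Add(v, Mul(-9, D, v)) (Function('g')(v, D) = Add(Mul(-9, D, v), v) = Add(v, Mul(-9, D, v)))
Function('R')(W) = Pow(W, -1) (Function('R')(W) = Mul(1, Pow(W, -1)) = Pow(W, -1))
Add(Function('C')(-140, Function('g')(9, -12)), Function('R')(z)) = Add(99, Pow(-199, -1)) = Add(99, Rational(-1, 199)) = Rational(19700, 199)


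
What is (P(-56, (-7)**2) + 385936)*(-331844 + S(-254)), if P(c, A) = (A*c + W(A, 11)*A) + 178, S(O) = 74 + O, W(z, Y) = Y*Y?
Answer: -129256611176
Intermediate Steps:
W(z, Y) = Y**2
P(c, A) = 178 + 121*A + A*c (P(c, A) = (A*c + 11**2*A) + 178 = (A*c + 121*A) + 178 = (121*A + A*c) + 178 = 178 + 121*A + A*c)
(P(-56, (-7)**2) + 385936)*(-331844 + S(-254)) = ((178 + 121*(-7)**2 + (-7)**2*(-56)) + 385936)*(-331844 + (74 - 254)) = ((178 + 121*49 + 49*(-56)) + 385936)*(-331844 - 180) = ((178 + 5929 - 2744) + 385936)*(-332024) = (3363 + 385936)*(-332024) = 389299*(-332024) = -129256611176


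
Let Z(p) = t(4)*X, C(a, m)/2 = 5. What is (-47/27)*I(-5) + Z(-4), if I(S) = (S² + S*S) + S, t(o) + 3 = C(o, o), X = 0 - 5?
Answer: -340/3 ≈ -113.33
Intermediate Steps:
C(a, m) = 10 (C(a, m) = 2*5 = 10)
X = -5
t(o) = 7 (t(o) = -3 + 10 = 7)
I(S) = S + 2*S² (I(S) = (S² + S²) + S = 2*S² + S = S + 2*S²)
Z(p) = -35 (Z(p) = 7*(-5) = -35)
(-47/27)*I(-5) + Z(-4) = (-47/27)*(-5*(1 + 2*(-5))) - 35 = (-47*1/27)*(-5*(1 - 10)) - 35 = -(-235)*(-9)/27 - 35 = -47/27*45 - 35 = -235/3 - 35 = -340/3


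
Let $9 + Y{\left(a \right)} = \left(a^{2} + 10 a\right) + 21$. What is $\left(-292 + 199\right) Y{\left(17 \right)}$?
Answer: $-43803$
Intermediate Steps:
$Y{\left(a \right)} = 12 + a^{2} + 10 a$ ($Y{\left(a \right)} = -9 + \left(\left(a^{2} + 10 a\right) + 21\right) = -9 + \left(21 + a^{2} + 10 a\right) = 12 + a^{2} + 10 a$)
$\left(-292 + 199\right) Y{\left(17 \right)} = \left(-292 + 199\right) \left(12 + 17^{2} + 10 \cdot 17\right) = - 93 \left(12 + 289 + 170\right) = \left(-93\right) 471 = -43803$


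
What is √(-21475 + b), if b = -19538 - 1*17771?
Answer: 4*I*√3674 ≈ 242.45*I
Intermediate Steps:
b = -37309 (b = -19538 - 17771 = -37309)
√(-21475 + b) = √(-21475 - 37309) = √(-58784) = 4*I*√3674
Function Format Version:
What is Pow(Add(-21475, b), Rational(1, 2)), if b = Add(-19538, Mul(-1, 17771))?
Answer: Mul(4, I, Pow(3674, Rational(1, 2))) ≈ Mul(242.45, I)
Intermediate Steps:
b = -37309 (b = Add(-19538, -17771) = -37309)
Pow(Add(-21475, b), Rational(1, 2)) = Pow(Add(-21475, -37309), Rational(1, 2)) = Pow(-58784, Rational(1, 2)) = Mul(4, I, Pow(3674, Rational(1, 2)))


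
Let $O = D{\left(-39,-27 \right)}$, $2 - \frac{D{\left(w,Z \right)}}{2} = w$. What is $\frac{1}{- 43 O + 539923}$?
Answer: $\frac{1}{536397} \approx 1.8643 \cdot 10^{-6}$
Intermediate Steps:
$D{\left(w,Z \right)} = 4 - 2 w$
$O = 82$ ($O = 4 - -78 = 4 + 78 = 82$)
$\frac{1}{- 43 O + 539923} = \frac{1}{\left(-43\right) 82 + 539923} = \frac{1}{-3526 + 539923} = \frac{1}{536397}$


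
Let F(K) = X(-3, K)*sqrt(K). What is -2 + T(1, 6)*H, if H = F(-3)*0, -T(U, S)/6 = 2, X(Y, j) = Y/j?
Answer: -2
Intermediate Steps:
T(U, S) = -12 (T(U, S) = -6*2 = -12)
F(K) = -3/sqrt(K) (F(K) = (-3/K)*sqrt(K) = -3/sqrt(K))
H = 0 (H = -(-1)*I*sqrt(3)*0 = (I*sqrt(3))*0 = 0)
-2 + T(1, 6)*H = -2 - 12*0 = -2 + 0 = -2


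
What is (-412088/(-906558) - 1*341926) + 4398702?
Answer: 1838851574548/453279 ≈ 4.0568e+6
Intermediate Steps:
(-412088/(-906558) - 1*341926) + 4398702 = (-412088*(-1/906558) - 341926) + 4398702 = (206044/453279 - 341926) + 4398702 = -154987669310/453279 + 4398702 = 1838851574548/453279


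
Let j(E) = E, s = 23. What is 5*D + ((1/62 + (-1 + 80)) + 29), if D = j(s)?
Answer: 13827/62 ≈ 223.02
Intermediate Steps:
D = 23
5*D + ((1/62 + (-1 + 80)) + 29) = 5*23 + ((1/62 + (-1 + 80)) + 29) = 115 + ((1/62 + 79) + 29) = 115 + (4899/62 + 29) = 115 + 6697/62 = 13827/62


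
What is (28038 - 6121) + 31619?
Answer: 53536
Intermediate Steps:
(28038 - 6121) + 31619 = 21917 + 31619 = 53536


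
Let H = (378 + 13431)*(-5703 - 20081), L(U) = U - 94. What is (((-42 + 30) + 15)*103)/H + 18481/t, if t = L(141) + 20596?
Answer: 2193392294483/2449988692536 ≈ 0.89527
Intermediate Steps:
L(U) = -94 + U
H = -356051256 (H = 13809*(-25784) = -356051256)
t = 20643 (t = (-94 + 141) + 20596 = 47 + 20596 = 20643)
(((-42 + 30) + 15)*103)/H + 18481/t = (((-42 + 30) + 15)*103)/(-356051256) + 18481/20643 = ((-12 + 15)*103)*(-1/356051256) + 18481*(1/20643) = (3*103)*(-1/356051256) + 18481/20643 = 309*(-1/356051256) + 18481/20643 = -103/118683752 + 18481/20643 = 2193392294483/2449988692536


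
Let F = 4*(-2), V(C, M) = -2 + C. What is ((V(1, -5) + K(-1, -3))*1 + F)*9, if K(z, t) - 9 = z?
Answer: -9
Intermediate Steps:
K(z, t) = 9 + z
F = -8
((V(1, -5) + K(-1, -3))*1 + F)*9 = (((-2 + 1) + (9 - 1))*1 - 8)*9 = ((-1 + 8)*1 - 8)*9 = (7*1 - 8)*9 = (7 - 8)*9 = -1*9 = -9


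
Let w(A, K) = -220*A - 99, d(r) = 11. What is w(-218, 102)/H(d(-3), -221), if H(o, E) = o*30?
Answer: 4351/30 ≈ 145.03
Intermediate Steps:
H(o, E) = 30*o
w(A, K) = -99 - 220*A
w(-218, 102)/H(d(-3), -221) = (-99 - 220*(-218))/((30*11)) = (-99 + 47960)/330 = 47861*(1/330) = 4351/30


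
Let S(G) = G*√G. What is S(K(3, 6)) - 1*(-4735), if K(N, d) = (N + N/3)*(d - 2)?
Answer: 4799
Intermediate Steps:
K(N, d) = 4*N*(-2 + d)/3 (K(N, d) = (N + N*(⅓))*(-2 + d) = (N + N/3)*(-2 + d) = (4*N/3)*(-2 + d) = 4*N*(-2 + d)/3)
S(G) = G^(3/2)
S(K(3, 6)) - 1*(-4735) = ((4/3)*3*(-2 + 6))^(3/2) - 1*(-4735) = ((4/3)*3*4)^(3/2) + 4735 = 16^(3/2) + 4735 = 64 + 4735 = 4799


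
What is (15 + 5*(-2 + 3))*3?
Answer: 60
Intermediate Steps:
(15 + 5*(-2 + 3))*3 = (15 + 5*1)*3 = (15 + 5)*3 = 20*3 = 60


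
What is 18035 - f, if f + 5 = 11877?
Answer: 6163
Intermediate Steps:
f = 11872 (f = -5 + 11877 = 11872)
18035 - f = 18035 - 1*11872 = 18035 - 11872 = 6163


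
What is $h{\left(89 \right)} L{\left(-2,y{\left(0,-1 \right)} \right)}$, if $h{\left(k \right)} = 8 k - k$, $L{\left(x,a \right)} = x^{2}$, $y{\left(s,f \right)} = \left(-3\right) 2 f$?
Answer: $2492$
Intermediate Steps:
$y{\left(s,f \right)} = - 6 f$
$h{\left(k \right)} = 7 k$
$h{\left(89 \right)} L{\left(-2,y{\left(0,-1 \right)} \right)} = 7 \cdot 89 \left(-2\right)^{2} = 623 \cdot 4 = 2492$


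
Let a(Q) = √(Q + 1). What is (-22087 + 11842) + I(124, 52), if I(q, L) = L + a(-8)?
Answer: -10193 + I*√7 ≈ -10193.0 + 2.6458*I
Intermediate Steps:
a(Q) = √(1 + Q)
I(q, L) = L + I*√7 (I(q, L) = L + √(1 - 8) = L + √(-7) = L + I*√7)
(-22087 + 11842) + I(124, 52) = (-22087 + 11842) + (52 + I*√7) = -10245 + (52 + I*√7) = -10193 + I*√7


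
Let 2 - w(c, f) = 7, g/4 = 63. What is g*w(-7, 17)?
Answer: -1260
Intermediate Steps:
g = 252 (g = 4*63 = 252)
w(c, f) = -5 (w(c, f) = 2 - 1*7 = 2 - 7 = -5)
g*w(-7, 17) = 252*(-5) = -1260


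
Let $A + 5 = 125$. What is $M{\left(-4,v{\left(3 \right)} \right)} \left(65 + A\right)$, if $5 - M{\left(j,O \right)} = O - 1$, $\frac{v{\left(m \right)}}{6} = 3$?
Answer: $-2220$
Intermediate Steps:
$A = 120$ ($A = -5 + 125 = 120$)
$v{\left(m \right)} = 18$ ($v{\left(m \right)} = 6 \cdot 3 = 18$)
$M{\left(j,O \right)} = 6 - O$ ($M{\left(j,O \right)} = 5 - \left(O - 1\right) = 5 - \left(-1 + O\right) = 6 - O$)
$M{\left(-4,v{\left(3 \right)} \right)} \left(65 + A\right) = \left(6 - 18\right) \left(65 + 120\right) = \left(6 - 18\right) 185 = \left(-12\right) 185 = -2220$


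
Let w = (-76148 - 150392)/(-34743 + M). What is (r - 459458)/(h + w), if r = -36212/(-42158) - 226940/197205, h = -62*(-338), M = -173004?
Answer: -3306492442732290729/150817740073830992 ≈ -21.924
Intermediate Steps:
h = 20956
r = -242614906/831376839 (r = -36212*(-1/42158) - 226940*1/197205 = 18106/21079 - 45388/39441 = -242614906/831376839 ≈ -0.29182)
w = 226540/207747 (w = (-76148 - 150392)/(-34743 - 173004) = -226540/(-207747) = -226540*(-1/207747) = 226540/207747 ≈ 1.0905)
(r - 459458)/(h + w) = (-242614906/831376839 - 459458)/(20956 + 226540/207747) = -381982982308168/(831376839*4353772672/207747) = -381982982308168/831376839*207747/4353772672 = -3306492442732290729/150817740073830992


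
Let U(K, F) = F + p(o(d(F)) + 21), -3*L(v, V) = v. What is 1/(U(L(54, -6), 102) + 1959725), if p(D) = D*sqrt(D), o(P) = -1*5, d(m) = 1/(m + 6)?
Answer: 1/1959891 ≈ 5.1023e-7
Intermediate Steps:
d(m) = 1/(6 + m)
L(v, V) = -v/3
o(P) = -5
p(D) = D**(3/2)
U(K, F) = 64 + F (U(K, F) = F + (-5 + 21)**(3/2) = F + 16**(3/2) = F + 64 = 64 + F)
1/(U(L(54, -6), 102) + 1959725) = 1/((64 + 102) + 1959725) = 1/(166 + 1959725) = 1/1959891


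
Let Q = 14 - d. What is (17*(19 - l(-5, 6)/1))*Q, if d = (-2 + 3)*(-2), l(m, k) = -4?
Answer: 6256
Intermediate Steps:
d = -2 (d = 1*(-2) = -2)
Q = 16 (Q = 14 - 1*(-2) = 14 + 2 = 16)
(17*(19 - l(-5, 6)/1))*Q = (17*(19 - (-4)/1))*16 = (17*(19 - (-4)))*16 = (17*(19 - 1*(-4)))*16 = (17*(19 + 4))*16 = (17*23)*16 = 391*16 = 6256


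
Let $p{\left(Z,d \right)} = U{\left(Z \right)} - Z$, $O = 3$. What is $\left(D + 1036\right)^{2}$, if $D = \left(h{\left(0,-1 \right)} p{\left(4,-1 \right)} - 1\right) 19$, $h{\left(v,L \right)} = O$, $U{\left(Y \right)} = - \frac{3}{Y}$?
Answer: $\frac{8910225}{16} \approx 5.5689 \cdot 10^{5}$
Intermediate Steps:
$h{\left(v,L \right)} = 3$
$p{\left(Z,d \right)} = - Z - \frac{3}{Z}$ ($p{\left(Z,d \right)} = - \frac{3}{Z} - Z = - Z - \frac{3}{Z}$)
$D = - \frac{1159}{4}$ ($D = \left(3 \left(\left(-1\right) 4 - \frac{3}{4}\right) - 1\right) 19 = \left(3 \left(-4 - \frac{3}{4}\right) - 1\right) 19 = \left(3 \left(- \frac{19}{4}\right) - 1\right) 19 = \left(- \frac{57}{4} - 1\right) 19 = \left(- \frac{61}{4}\right) 19 = - \frac{1159}{4} \approx -289.75$)
$\left(D + 1036\right)^{2} = \left(- \frac{1159}{4} + 1036\right)^{2} = \left(\frac{2985}{4}\right)^{2} = \frac{8910225}{16}$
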